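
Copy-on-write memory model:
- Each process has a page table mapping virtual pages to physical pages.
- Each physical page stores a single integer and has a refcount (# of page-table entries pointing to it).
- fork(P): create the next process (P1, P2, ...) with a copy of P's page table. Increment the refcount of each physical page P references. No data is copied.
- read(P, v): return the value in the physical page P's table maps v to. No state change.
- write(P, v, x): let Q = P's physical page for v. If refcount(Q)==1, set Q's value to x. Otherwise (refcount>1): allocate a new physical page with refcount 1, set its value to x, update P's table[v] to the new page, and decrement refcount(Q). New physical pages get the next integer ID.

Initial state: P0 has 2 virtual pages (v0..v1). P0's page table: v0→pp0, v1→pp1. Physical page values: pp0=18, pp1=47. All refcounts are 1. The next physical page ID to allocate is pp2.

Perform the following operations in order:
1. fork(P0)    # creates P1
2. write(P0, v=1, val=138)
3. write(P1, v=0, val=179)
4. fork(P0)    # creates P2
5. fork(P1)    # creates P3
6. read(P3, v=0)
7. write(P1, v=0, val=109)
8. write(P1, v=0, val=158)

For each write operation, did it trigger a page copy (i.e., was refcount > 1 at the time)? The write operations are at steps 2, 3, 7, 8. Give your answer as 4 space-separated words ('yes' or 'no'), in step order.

Op 1: fork(P0) -> P1. 2 ppages; refcounts: pp0:2 pp1:2
Op 2: write(P0, v1, 138). refcount(pp1)=2>1 -> COPY to pp2. 3 ppages; refcounts: pp0:2 pp1:1 pp2:1
Op 3: write(P1, v0, 179). refcount(pp0)=2>1 -> COPY to pp3. 4 ppages; refcounts: pp0:1 pp1:1 pp2:1 pp3:1
Op 4: fork(P0) -> P2. 4 ppages; refcounts: pp0:2 pp1:1 pp2:2 pp3:1
Op 5: fork(P1) -> P3. 4 ppages; refcounts: pp0:2 pp1:2 pp2:2 pp3:2
Op 6: read(P3, v0) -> 179. No state change.
Op 7: write(P1, v0, 109). refcount(pp3)=2>1 -> COPY to pp4. 5 ppages; refcounts: pp0:2 pp1:2 pp2:2 pp3:1 pp4:1
Op 8: write(P1, v0, 158). refcount(pp4)=1 -> write in place. 5 ppages; refcounts: pp0:2 pp1:2 pp2:2 pp3:1 pp4:1

yes yes yes no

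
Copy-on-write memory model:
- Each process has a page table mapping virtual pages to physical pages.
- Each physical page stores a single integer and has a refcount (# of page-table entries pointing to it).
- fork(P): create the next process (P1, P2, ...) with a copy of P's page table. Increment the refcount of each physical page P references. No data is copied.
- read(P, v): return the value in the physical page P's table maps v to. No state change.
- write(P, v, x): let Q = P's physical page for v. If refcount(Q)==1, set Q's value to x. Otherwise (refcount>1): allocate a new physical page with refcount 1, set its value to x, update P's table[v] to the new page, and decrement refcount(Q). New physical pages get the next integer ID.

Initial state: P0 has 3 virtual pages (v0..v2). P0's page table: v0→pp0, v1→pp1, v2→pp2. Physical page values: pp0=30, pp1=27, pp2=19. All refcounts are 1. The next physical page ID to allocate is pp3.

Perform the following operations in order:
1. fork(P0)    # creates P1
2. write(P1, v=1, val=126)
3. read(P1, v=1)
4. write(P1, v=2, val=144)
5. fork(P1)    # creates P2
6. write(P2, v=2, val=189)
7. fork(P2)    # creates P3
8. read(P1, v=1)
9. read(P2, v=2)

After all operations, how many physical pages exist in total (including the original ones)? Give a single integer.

Answer: 6

Derivation:
Op 1: fork(P0) -> P1. 3 ppages; refcounts: pp0:2 pp1:2 pp2:2
Op 2: write(P1, v1, 126). refcount(pp1)=2>1 -> COPY to pp3. 4 ppages; refcounts: pp0:2 pp1:1 pp2:2 pp3:1
Op 3: read(P1, v1) -> 126. No state change.
Op 4: write(P1, v2, 144). refcount(pp2)=2>1 -> COPY to pp4. 5 ppages; refcounts: pp0:2 pp1:1 pp2:1 pp3:1 pp4:1
Op 5: fork(P1) -> P2. 5 ppages; refcounts: pp0:3 pp1:1 pp2:1 pp3:2 pp4:2
Op 6: write(P2, v2, 189). refcount(pp4)=2>1 -> COPY to pp5. 6 ppages; refcounts: pp0:3 pp1:1 pp2:1 pp3:2 pp4:1 pp5:1
Op 7: fork(P2) -> P3. 6 ppages; refcounts: pp0:4 pp1:1 pp2:1 pp3:3 pp4:1 pp5:2
Op 8: read(P1, v1) -> 126. No state change.
Op 9: read(P2, v2) -> 189. No state change.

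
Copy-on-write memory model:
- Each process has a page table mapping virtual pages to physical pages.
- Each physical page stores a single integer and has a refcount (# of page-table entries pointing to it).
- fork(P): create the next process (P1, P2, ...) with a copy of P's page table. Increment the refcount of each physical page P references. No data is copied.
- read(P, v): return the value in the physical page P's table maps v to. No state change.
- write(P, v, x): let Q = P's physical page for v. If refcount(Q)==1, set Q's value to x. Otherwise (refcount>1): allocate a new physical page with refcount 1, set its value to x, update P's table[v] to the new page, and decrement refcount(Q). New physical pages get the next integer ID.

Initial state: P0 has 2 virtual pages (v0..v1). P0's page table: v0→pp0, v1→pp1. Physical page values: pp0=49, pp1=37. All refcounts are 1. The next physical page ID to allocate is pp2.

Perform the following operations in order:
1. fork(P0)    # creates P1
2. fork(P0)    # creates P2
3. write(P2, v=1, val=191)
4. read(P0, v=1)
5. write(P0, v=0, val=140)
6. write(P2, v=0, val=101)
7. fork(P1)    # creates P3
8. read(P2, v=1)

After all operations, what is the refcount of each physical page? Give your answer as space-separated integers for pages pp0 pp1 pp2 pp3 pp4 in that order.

Op 1: fork(P0) -> P1. 2 ppages; refcounts: pp0:2 pp1:2
Op 2: fork(P0) -> P2. 2 ppages; refcounts: pp0:3 pp1:3
Op 3: write(P2, v1, 191). refcount(pp1)=3>1 -> COPY to pp2. 3 ppages; refcounts: pp0:3 pp1:2 pp2:1
Op 4: read(P0, v1) -> 37. No state change.
Op 5: write(P0, v0, 140). refcount(pp0)=3>1 -> COPY to pp3. 4 ppages; refcounts: pp0:2 pp1:2 pp2:1 pp3:1
Op 6: write(P2, v0, 101). refcount(pp0)=2>1 -> COPY to pp4. 5 ppages; refcounts: pp0:1 pp1:2 pp2:1 pp3:1 pp4:1
Op 7: fork(P1) -> P3. 5 ppages; refcounts: pp0:2 pp1:3 pp2:1 pp3:1 pp4:1
Op 8: read(P2, v1) -> 191. No state change.

Answer: 2 3 1 1 1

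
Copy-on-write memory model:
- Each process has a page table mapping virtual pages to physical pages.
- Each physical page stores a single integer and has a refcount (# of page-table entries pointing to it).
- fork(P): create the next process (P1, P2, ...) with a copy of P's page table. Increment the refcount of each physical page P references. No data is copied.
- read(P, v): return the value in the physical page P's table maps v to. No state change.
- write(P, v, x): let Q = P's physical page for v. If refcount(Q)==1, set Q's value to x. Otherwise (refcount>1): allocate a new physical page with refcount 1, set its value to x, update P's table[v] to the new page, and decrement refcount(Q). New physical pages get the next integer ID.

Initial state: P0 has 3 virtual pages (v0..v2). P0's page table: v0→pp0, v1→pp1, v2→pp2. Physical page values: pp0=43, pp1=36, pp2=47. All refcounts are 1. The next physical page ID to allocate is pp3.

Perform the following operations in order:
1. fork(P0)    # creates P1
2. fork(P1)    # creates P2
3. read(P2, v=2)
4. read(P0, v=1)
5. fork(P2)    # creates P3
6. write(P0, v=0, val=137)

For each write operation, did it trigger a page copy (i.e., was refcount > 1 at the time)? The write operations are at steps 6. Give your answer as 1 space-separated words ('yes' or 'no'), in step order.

Op 1: fork(P0) -> P1. 3 ppages; refcounts: pp0:2 pp1:2 pp2:2
Op 2: fork(P1) -> P2. 3 ppages; refcounts: pp0:3 pp1:3 pp2:3
Op 3: read(P2, v2) -> 47. No state change.
Op 4: read(P0, v1) -> 36. No state change.
Op 5: fork(P2) -> P3. 3 ppages; refcounts: pp0:4 pp1:4 pp2:4
Op 6: write(P0, v0, 137). refcount(pp0)=4>1 -> COPY to pp3. 4 ppages; refcounts: pp0:3 pp1:4 pp2:4 pp3:1

yes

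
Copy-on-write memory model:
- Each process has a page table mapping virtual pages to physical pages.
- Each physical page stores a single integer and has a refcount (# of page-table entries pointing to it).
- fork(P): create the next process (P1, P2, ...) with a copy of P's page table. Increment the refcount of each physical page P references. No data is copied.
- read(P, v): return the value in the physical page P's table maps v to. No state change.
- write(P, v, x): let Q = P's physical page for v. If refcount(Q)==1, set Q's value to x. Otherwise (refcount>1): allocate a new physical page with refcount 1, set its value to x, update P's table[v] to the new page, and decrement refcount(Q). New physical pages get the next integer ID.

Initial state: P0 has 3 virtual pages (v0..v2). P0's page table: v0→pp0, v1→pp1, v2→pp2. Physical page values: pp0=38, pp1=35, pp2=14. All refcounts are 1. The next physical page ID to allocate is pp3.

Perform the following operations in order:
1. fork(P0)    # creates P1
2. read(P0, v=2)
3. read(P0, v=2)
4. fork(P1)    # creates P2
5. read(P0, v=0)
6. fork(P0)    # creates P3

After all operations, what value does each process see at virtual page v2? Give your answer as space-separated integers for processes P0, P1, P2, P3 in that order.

Answer: 14 14 14 14

Derivation:
Op 1: fork(P0) -> P1. 3 ppages; refcounts: pp0:2 pp1:2 pp2:2
Op 2: read(P0, v2) -> 14. No state change.
Op 3: read(P0, v2) -> 14. No state change.
Op 4: fork(P1) -> P2. 3 ppages; refcounts: pp0:3 pp1:3 pp2:3
Op 5: read(P0, v0) -> 38. No state change.
Op 6: fork(P0) -> P3. 3 ppages; refcounts: pp0:4 pp1:4 pp2:4
P0: v2 -> pp2 = 14
P1: v2 -> pp2 = 14
P2: v2 -> pp2 = 14
P3: v2 -> pp2 = 14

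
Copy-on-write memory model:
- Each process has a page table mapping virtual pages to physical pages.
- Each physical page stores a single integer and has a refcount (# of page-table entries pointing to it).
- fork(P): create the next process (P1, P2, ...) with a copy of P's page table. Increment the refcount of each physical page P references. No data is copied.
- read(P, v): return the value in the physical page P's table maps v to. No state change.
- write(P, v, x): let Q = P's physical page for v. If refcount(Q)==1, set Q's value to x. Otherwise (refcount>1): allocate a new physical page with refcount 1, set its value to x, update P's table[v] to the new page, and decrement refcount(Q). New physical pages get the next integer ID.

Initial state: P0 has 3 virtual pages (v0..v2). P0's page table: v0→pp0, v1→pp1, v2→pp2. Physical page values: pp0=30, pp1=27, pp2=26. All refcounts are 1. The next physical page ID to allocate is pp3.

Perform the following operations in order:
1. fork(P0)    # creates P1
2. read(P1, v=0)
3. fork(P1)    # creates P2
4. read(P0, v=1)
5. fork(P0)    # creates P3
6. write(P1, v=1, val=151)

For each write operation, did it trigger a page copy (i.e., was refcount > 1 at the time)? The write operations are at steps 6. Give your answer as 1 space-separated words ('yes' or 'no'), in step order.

Op 1: fork(P0) -> P1. 3 ppages; refcounts: pp0:2 pp1:2 pp2:2
Op 2: read(P1, v0) -> 30. No state change.
Op 3: fork(P1) -> P2. 3 ppages; refcounts: pp0:3 pp1:3 pp2:3
Op 4: read(P0, v1) -> 27. No state change.
Op 5: fork(P0) -> P3. 3 ppages; refcounts: pp0:4 pp1:4 pp2:4
Op 6: write(P1, v1, 151). refcount(pp1)=4>1 -> COPY to pp3. 4 ppages; refcounts: pp0:4 pp1:3 pp2:4 pp3:1

yes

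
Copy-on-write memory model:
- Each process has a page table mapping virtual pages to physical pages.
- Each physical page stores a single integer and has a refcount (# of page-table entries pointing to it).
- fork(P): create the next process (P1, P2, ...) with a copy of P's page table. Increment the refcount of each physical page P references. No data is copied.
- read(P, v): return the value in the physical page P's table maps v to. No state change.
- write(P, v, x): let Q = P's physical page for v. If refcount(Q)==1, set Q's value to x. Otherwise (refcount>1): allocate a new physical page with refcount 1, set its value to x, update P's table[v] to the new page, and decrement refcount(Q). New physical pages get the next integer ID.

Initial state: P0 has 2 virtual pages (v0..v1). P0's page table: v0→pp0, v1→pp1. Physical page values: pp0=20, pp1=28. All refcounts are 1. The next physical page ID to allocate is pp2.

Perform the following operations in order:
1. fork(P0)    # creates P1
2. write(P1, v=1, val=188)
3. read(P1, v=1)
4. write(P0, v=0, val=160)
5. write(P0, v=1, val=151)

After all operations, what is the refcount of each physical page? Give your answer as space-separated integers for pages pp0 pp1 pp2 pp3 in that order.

Answer: 1 1 1 1

Derivation:
Op 1: fork(P0) -> P1. 2 ppages; refcounts: pp0:2 pp1:2
Op 2: write(P1, v1, 188). refcount(pp1)=2>1 -> COPY to pp2. 3 ppages; refcounts: pp0:2 pp1:1 pp2:1
Op 3: read(P1, v1) -> 188. No state change.
Op 4: write(P0, v0, 160). refcount(pp0)=2>1 -> COPY to pp3. 4 ppages; refcounts: pp0:1 pp1:1 pp2:1 pp3:1
Op 5: write(P0, v1, 151). refcount(pp1)=1 -> write in place. 4 ppages; refcounts: pp0:1 pp1:1 pp2:1 pp3:1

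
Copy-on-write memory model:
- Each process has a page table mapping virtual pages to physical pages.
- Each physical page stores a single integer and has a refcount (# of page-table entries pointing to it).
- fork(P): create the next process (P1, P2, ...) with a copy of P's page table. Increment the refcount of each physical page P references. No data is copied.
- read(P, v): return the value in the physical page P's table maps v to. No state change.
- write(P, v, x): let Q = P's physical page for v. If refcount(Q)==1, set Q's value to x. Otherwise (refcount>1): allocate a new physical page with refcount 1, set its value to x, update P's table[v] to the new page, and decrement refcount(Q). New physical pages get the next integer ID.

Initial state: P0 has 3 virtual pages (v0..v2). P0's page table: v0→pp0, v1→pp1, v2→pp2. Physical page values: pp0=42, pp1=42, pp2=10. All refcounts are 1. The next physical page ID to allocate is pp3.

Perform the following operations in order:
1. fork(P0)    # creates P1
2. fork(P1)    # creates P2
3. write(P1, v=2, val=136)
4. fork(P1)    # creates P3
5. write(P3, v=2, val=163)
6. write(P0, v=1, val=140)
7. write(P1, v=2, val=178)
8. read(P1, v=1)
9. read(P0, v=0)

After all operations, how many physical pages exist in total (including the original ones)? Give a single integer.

Op 1: fork(P0) -> P1. 3 ppages; refcounts: pp0:2 pp1:2 pp2:2
Op 2: fork(P1) -> P2. 3 ppages; refcounts: pp0:3 pp1:3 pp2:3
Op 3: write(P1, v2, 136). refcount(pp2)=3>1 -> COPY to pp3. 4 ppages; refcounts: pp0:3 pp1:3 pp2:2 pp3:1
Op 4: fork(P1) -> P3. 4 ppages; refcounts: pp0:4 pp1:4 pp2:2 pp3:2
Op 5: write(P3, v2, 163). refcount(pp3)=2>1 -> COPY to pp4. 5 ppages; refcounts: pp0:4 pp1:4 pp2:2 pp3:1 pp4:1
Op 6: write(P0, v1, 140). refcount(pp1)=4>1 -> COPY to pp5. 6 ppages; refcounts: pp0:4 pp1:3 pp2:2 pp3:1 pp4:1 pp5:1
Op 7: write(P1, v2, 178). refcount(pp3)=1 -> write in place. 6 ppages; refcounts: pp0:4 pp1:3 pp2:2 pp3:1 pp4:1 pp5:1
Op 8: read(P1, v1) -> 42. No state change.
Op 9: read(P0, v0) -> 42. No state change.

Answer: 6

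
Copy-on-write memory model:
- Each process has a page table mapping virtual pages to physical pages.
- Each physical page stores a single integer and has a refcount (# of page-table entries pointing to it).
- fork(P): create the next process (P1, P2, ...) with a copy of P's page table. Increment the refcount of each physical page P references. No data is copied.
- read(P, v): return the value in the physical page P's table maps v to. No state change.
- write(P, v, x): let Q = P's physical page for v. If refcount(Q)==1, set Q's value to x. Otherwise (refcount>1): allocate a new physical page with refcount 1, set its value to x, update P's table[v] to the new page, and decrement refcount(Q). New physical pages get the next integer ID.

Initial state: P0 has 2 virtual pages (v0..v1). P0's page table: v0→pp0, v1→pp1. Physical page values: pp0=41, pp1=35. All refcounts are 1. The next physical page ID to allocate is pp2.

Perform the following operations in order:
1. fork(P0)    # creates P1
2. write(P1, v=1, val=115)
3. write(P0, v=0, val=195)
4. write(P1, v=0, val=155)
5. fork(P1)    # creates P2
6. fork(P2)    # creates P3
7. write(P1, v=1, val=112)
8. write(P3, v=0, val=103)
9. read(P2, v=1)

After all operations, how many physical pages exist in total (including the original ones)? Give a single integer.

Op 1: fork(P0) -> P1. 2 ppages; refcounts: pp0:2 pp1:2
Op 2: write(P1, v1, 115). refcount(pp1)=2>1 -> COPY to pp2. 3 ppages; refcounts: pp0:2 pp1:1 pp2:1
Op 3: write(P0, v0, 195). refcount(pp0)=2>1 -> COPY to pp3. 4 ppages; refcounts: pp0:1 pp1:1 pp2:1 pp3:1
Op 4: write(P1, v0, 155). refcount(pp0)=1 -> write in place. 4 ppages; refcounts: pp0:1 pp1:1 pp2:1 pp3:1
Op 5: fork(P1) -> P2. 4 ppages; refcounts: pp0:2 pp1:1 pp2:2 pp3:1
Op 6: fork(P2) -> P3. 4 ppages; refcounts: pp0:3 pp1:1 pp2:3 pp3:1
Op 7: write(P1, v1, 112). refcount(pp2)=3>1 -> COPY to pp4. 5 ppages; refcounts: pp0:3 pp1:1 pp2:2 pp3:1 pp4:1
Op 8: write(P3, v0, 103). refcount(pp0)=3>1 -> COPY to pp5. 6 ppages; refcounts: pp0:2 pp1:1 pp2:2 pp3:1 pp4:1 pp5:1
Op 9: read(P2, v1) -> 115. No state change.

Answer: 6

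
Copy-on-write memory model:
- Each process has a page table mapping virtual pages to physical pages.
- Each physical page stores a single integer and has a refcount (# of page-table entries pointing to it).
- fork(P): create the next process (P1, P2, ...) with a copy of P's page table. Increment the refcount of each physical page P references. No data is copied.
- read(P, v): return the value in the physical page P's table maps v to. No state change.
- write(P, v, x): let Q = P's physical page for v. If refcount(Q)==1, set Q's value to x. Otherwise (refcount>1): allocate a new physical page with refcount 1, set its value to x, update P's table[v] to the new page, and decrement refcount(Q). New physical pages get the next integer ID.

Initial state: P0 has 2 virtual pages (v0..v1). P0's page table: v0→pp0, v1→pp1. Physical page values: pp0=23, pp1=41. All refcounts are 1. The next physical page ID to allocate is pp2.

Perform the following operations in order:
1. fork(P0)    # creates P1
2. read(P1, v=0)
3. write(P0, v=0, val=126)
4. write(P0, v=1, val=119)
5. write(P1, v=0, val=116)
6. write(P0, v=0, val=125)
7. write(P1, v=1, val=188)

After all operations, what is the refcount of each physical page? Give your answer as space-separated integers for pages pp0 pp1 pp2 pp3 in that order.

Answer: 1 1 1 1

Derivation:
Op 1: fork(P0) -> P1. 2 ppages; refcounts: pp0:2 pp1:2
Op 2: read(P1, v0) -> 23. No state change.
Op 3: write(P0, v0, 126). refcount(pp0)=2>1 -> COPY to pp2. 3 ppages; refcounts: pp0:1 pp1:2 pp2:1
Op 4: write(P0, v1, 119). refcount(pp1)=2>1 -> COPY to pp3. 4 ppages; refcounts: pp0:1 pp1:1 pp2:1 pp3:1
Op 5: write(P1, v0, 116). refcount(pp0)=1 -> write in place. 4 ppages; refcounts: pp0:1 pp1:1 pp2:1 pp3:1
Op 6: write(P0, v0, 125). refcount(pp2)=1 -> write in place. 4 ppages; refcounts: pp0:1 pp1:1 pp2:1 pp3:1
Op 7: write(P1, v1, 188). refcount(pp1)=1 -> write in place. 4 ppages; refcounts: pp0:1 pp1:1 pp2:1 pp3:1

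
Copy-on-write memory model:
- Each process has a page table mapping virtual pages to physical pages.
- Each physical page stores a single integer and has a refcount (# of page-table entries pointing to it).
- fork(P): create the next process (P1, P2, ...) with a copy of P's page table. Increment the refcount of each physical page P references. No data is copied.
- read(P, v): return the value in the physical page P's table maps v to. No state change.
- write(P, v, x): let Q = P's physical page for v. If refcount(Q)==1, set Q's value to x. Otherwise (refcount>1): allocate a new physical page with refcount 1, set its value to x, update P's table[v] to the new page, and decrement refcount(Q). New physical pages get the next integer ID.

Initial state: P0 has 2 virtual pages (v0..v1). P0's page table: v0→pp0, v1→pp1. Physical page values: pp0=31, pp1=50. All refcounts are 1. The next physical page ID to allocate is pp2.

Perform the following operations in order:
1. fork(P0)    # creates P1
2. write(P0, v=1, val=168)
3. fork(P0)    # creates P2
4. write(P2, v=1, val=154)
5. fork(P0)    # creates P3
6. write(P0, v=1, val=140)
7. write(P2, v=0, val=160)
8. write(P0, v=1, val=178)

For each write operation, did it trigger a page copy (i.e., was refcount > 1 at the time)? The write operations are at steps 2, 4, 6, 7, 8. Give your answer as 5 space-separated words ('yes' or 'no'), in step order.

Op 1: fork(P0) -> P1. 2 ppages; refcounts: pp0:2 pp1:2
Op 2: write(P0, v1, 168). refcount(pp1)=2>1 -> COPY to pp2. 3 ppages; refcounts: pp0:2 pp1:1 pp2:1
Op 3: fork(P0) -> P2. 3 ppages; refcounts: pp0:3 pp1:1 pp2:2
Op 4: write(P2, v1, 154). refcount(pp2)=2>1 -> COPY to pp3. 4 ppages; refcounts: pp0:3 pp1:1 pp2:1 pp3:1
Op 5: fork(P0) -> P3. 4 ppages; refcounts: pp0:4 pp1:1 pp2:2 pp3:1
Op 6: write(P0, v1, 140). refcount(pp2)=2>1 -> COPY to pp4. 5 ppages; refcounts: pp0:4 pp1:1 pp2:1 pp3:1 pp4:1
Op 7: write(P2, v0, 160). refcount(pp0)=4>1 -> COPY to pp5. 6 ppages; refcounts: pp0:3 pp1:1 pp2:1 pp3:1 pp4:1 pp5:1
Op 8: write(P0, v1, 178). refcount(pp4)=1 -> write in place. 6 ppages; refcounts: pp0:3 pp1:1 pp2:1 pp3:1 pp4:1 pp5:1

yes yes yes yes no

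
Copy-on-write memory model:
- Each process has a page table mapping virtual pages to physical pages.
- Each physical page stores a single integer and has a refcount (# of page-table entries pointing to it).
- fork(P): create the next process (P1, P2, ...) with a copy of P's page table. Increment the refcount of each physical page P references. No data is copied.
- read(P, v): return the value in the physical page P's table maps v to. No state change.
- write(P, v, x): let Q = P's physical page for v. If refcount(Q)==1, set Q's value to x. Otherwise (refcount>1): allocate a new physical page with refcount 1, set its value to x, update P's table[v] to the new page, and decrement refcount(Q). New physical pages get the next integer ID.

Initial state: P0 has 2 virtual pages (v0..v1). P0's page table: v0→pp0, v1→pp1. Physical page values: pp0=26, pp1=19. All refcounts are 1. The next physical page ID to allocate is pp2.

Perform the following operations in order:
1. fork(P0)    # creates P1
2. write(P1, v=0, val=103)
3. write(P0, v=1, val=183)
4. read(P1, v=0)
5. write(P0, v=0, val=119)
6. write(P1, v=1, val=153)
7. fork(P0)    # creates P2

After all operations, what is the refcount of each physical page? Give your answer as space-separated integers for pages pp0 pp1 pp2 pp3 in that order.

Op 1: fork(P0) -> P1. 2 ppages; refcounts: pp0:2 pp1:2
Op 2: write(P1, v0, 103). refcount(pp0)=2>1 -> COPY to pp2. 3 ppages; refcounts: pp0:1 pp1:2 pp2:1
Op 3: write(P0, v1, 183). refcount(pp1)=2>1 -> COPY to pp3. 4 ppages; refcounts: pp0:1 pp1:1 pp2:1 pp3:1
Op 4: read(P1, v0) -> 103. No state change.
Op 5: write(P0, v0, 119). refcount(pp0)=1 -> write in place. 4 ppages; refcounts: pp0:1 pp1:1 pp2:1 pp3:1
Op 6: write(P1, v1, 153). refcount(pp1)=1 -> write in place. 4 ppages; refcounts: pp0:1 pp1:1 pp2:1 pp3:1
Op 7: fork(P0) -> P2. 4 ppages; refcounts: pp0:2 pp1:1 pp2:1 pp3:2

Answer: 2 1 1 2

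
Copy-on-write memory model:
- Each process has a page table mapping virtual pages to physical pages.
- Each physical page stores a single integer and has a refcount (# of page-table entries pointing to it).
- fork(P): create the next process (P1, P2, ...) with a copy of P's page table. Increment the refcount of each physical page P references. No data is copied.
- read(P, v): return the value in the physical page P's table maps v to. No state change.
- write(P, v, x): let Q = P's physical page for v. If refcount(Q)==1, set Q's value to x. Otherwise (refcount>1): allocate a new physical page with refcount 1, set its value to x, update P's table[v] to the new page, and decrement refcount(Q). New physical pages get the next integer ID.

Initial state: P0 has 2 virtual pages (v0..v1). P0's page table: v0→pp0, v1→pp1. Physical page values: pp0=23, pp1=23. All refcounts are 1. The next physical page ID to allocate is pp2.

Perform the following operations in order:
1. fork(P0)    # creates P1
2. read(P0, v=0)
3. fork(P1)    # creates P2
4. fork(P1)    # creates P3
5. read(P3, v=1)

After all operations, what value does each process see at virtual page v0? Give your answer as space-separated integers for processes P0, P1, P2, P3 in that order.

Answer: 23 23 23 23

Derivation:
Op 1: fork(P0) -> P1. 2 ppages; refcounts: pp0:2 pp1:2
Op 2: read(P0, v0) -> 23. No state change.
Op 3: fork(P1) -> P2. 2 ppages; refcounts: pp0:3 pp1:3
Op 4: fork(P1) -> P3. 2 ppages; refcounts: pp0:4 pp1:4
Op 5: read(P3, v1) -> 23. No state change.
P0: v0 -> pp0 = 23
P1: v0 -> pp0 = 23
P2: v0 -> pp0 = 23
P3: v0 -> pp0 = 23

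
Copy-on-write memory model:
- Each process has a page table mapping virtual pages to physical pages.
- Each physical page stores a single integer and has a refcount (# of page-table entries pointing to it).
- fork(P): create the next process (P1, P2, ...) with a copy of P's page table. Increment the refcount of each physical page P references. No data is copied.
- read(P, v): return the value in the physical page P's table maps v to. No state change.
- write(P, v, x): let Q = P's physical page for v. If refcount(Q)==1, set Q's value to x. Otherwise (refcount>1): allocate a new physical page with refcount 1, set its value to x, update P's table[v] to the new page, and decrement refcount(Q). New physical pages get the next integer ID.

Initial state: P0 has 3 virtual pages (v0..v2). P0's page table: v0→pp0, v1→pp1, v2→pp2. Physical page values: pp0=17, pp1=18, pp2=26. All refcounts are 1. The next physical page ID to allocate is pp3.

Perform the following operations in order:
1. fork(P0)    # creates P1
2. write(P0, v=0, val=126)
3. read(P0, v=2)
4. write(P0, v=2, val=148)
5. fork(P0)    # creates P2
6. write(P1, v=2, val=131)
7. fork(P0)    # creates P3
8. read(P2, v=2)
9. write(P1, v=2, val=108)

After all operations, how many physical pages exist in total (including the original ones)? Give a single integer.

Op 1: fork(P0) -> P1. 3 ppages; refcounts: pp0:2 pp1:2 pp2:2
Op 2: write(P0, v0, 126). refcount(pp0)=2>1 -> COPY to pp3. 4 ppages; refcounts: pp0:1 pp1:2 pp2:2 pp3:1
Op 3: read(P0, v2) -> 26. No state change.
Op 4: write(P0, v2, 148). refcount(pp2)=2>1 -> COPY to pp4. 5 ppages; refcounts: pp0:1 pp1:2 pp2:1 pp3:1 pp4:1
Op 5: fork(P0) -> P2. 5 ppages; refcounts: pp0:1 pp1:3 pp2:1 pp3:2 pp4:2
Op 6: write(P1, v2, 131). refcount(pp2)=1 -> write in place. 5 ppages; refcounts: pp0:1 pp1:3 pp2:1 pp3:2 pp4:2
Op 7: fork(P0) -> P3. 5 ppages; refcounts: pp0:1 pp1:4 pp2:1 pp3:3 pp4:3
Op 8: read(P2, v2) -> 148. No state change.
Op 9: write(P1, v2, 108). refcount(pp2)=1 -> write in place. 5 ppages; refcounts: pp0:1 pp1:4 pp2:1 pp3:3 pp4:3

Answer: 5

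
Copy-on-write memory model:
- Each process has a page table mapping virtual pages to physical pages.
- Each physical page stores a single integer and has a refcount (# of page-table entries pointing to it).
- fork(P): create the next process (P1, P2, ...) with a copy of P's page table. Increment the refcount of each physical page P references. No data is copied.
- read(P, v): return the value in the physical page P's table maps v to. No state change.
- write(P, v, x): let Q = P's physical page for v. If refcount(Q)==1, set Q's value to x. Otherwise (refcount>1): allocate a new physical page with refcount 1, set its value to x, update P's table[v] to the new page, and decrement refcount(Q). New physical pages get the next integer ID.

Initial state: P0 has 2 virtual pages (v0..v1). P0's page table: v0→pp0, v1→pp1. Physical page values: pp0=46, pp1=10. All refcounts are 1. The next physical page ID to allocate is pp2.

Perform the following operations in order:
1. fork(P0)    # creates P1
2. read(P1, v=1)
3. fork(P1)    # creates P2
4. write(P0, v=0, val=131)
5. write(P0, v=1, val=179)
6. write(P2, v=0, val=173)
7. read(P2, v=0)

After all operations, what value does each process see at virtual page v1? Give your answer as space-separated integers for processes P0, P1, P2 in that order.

Answer: 179 10 10

Derivation:
Op 1: fork(P0) -> P1. 2 ppages; refcounts: pp0:2 pp1:2
Op 2: read(P1, v1) -> 10. No state change.
Op 3: fork(P1) -> P2. 2 ppages; refcounts: pp0:3 pp1:3
Op 4: write(P0, v0, 131). refcount(pp0)=3>1 -> COPY to pp2. 3 ppages; refcounts: pp0:2 pp1:3 pp2:1
Op 5: write(P0, v1, 179). refcount(pp1)=3>1 -> COPY to pp3. 4 ppages; refcounts: pp0:2 pp1:2 pp2:1 pp3:1
Op 6: write(P2, v0, 173). refcount(pp0)=2>1 -> COPY to pp4. 5 ppages; refcounts: pp0:1 pp1:2 pp2:1 pp3:1 pp4:1
Op 7: read(P2, v0) -> 173. No state change.
P0: v1 -> pp3 = 179
P1: v1 -> pp1 = 10
P2: v1 -> pp1 = 10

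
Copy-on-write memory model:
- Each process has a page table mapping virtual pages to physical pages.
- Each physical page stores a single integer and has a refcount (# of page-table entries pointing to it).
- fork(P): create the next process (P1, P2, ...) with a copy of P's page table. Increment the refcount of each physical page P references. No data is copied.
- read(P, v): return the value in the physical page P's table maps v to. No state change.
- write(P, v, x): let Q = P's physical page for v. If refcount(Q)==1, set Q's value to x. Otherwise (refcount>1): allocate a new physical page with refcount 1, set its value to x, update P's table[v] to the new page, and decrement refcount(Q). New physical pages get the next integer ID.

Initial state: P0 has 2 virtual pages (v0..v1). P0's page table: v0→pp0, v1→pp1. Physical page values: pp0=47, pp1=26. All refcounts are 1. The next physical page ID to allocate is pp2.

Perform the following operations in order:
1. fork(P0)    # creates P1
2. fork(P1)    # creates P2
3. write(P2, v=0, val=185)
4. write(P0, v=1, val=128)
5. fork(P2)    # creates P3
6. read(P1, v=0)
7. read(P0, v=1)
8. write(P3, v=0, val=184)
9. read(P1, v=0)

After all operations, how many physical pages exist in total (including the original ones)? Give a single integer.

Answer: 5

Derivation:
Op 1: fork(P0) -> P1. 2 ppages; refcounts: pp0:2 pp1:2
Op 2: fork(P1) -> P2. 2 ppages; refcounts: pp0:3 pp1:3
Op 3: write(P2, v0, 185). refcount(pp0)=3>1 -> COPY to pp2. 3 ppages; refcounts: pp0:2 pp1:3 pp2:1
Op 4: write(P0, v1, 128). refcount(pp1)=3>1 -> COPY to pp3. 4 ppages; refcounts: pp0:2 pp1:2 pp2:1 pp3:1
Op 5: fork(P2) -> P3. 4 ppages; refcounts: pp0:2 pp1:3 pp2:2 pp3:1
Op 6: read(P1, v0) -> 47. No state change.
Op 7: read(P0, v1) -> 128. No state change.
Op 8: write(P3, v0, 184). refcount(pp2)=2>1 -> COPY to pp4. 5 ppages; refcounts: pp0:2 pp1:3 pp2:1 pp3:1 pp4:1
Op 9: read(P1, v0) -> 47. No state change.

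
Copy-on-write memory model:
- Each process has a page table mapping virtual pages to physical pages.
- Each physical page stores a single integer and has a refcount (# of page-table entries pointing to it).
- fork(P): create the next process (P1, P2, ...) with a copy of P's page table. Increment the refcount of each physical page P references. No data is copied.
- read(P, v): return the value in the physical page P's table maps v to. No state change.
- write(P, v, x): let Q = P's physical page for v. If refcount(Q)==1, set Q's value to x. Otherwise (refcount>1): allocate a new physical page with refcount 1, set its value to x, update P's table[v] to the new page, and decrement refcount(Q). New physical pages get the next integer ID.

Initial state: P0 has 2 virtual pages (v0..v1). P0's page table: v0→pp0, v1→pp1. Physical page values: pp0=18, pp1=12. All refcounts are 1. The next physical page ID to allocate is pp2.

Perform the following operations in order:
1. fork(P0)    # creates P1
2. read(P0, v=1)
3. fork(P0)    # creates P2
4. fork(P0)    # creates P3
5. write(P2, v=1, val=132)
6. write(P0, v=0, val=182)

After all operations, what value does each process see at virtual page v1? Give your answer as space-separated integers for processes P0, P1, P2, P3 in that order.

Op 1: fork(P0) -> P1. 2 ppages; refcounts: pp0:2 pp1:2
Op 2: read(P0, v1) -> 12. No state change.
Op 3: fork(P0) -> P2. 2 ppages; refcounts: pp0:3 pp1:3
Op 4: fork(P0) -> P3. 2 ppages; refcounts: pp0:4 pp1:4
Op 5: write(P2, v1, 132). refcount(pp1)=4>1 -> COPY to pp2. 3 ppages; refcounts: pp0:4 pp1:3 pp2:1
Op 6: write(P0, v0, 182). refcount(pp0)=4>1 -> COPY to pp3. 4 ppages; refcounts: pp0:3 pp1:3 pp2:1 pp3:1
P0: v1 -> pp1 = 12
P1: v1 -> pp1 = 12
P2: v1 -> pp2 = 132
P3: v1 -> pp1 = 12

Answer: 12 12 132 12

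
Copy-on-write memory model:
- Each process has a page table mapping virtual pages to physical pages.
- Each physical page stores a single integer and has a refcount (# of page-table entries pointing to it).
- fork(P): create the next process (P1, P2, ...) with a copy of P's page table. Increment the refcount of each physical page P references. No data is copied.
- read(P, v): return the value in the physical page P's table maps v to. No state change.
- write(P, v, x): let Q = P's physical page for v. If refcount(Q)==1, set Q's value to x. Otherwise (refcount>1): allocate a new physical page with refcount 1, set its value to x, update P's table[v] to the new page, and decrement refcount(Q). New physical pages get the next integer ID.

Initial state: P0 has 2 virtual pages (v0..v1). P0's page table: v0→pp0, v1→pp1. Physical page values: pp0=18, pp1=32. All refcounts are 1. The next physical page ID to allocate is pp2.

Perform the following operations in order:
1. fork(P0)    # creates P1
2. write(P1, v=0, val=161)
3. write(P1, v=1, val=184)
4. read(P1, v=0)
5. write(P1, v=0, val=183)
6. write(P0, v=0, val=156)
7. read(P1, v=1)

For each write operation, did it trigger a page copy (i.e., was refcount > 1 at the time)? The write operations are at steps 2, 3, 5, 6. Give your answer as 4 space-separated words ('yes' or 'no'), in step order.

Op 1: fork(P0) -> P1. 2 ppages; refcounts: pp0:2 pp1:2
Op 2: write(P1, v0, 161). refcount(pp0)=2>1 -> COPY to pp2. 3 ppages; refcounts: pp0:1 pp1:2 pp2:1
Op 3: write(P1, v1, 184). refcount(pp1)=2>1 -> COPY to pp3. 4 ppages; refcounts: pp0:1 pp1:1 pp2:1 pp3:1
Op 4: read(P1, v0) -> 161. No state change.
Op 5: write(P1, v0, 183). refcount(pp2)=1 -> write in place. 4 ppages; refcounts: pp0:1 pp1:1 pp2:1 pp3:1
Op 6: write(P0, v0, 156). refcount(pp0)=1 -> write in place. 4 ppages; refcounts: pp0:1 pp1:1 pp2:1 pp3:1
Op 7: read(P1, v1) -> 184. No state change.

yes yes no no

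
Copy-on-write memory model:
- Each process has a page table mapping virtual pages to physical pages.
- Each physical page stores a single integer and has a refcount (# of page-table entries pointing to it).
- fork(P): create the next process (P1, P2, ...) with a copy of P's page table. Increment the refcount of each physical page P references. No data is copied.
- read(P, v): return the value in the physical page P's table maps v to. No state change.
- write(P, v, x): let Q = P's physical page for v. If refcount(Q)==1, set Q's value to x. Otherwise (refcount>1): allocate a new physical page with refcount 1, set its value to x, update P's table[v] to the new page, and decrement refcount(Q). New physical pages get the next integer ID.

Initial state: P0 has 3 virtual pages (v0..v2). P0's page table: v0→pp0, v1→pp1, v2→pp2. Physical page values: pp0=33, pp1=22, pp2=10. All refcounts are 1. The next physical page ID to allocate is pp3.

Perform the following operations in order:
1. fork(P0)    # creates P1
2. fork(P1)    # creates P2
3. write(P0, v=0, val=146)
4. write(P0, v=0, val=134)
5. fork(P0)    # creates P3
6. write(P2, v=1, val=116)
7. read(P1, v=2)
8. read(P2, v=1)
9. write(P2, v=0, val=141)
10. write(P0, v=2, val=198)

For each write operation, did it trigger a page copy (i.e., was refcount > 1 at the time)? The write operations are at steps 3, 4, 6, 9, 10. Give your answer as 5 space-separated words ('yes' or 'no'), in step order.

Op 1: fork(P0) -> P1. 3 ppages; refcounts: pp0:2 pp1:2 pp2:2
Op 2: fork(P1) -> P2. 3 ppages; refcounts: pp0:3 pp1:3 pp2:3
Op 3: write(P0, v0, 146). refcount(pp0)=3>1 -> COPY to pp3. 4 ppages; refcounts: pp0:2 pp1:3 pp2:3 pp3:1
Op 4: write(P0, v0, 134). refcount(pp3)=1 -> write in place. 4 ppages; refcounts: pp0:2 pp1:3 pp2:3 pp3:1
Op 5: fork(P0) -> P3. 4 ppages; refcounts: pp0:2 pp1:4 pp2:4 pp3:2
Op 6: write(P2, v1, 116). refcount(pp1)=4>1 -> COPY to pp4. 5 ppages; refcounts: pp0:2 pp1:3 pp2:4 pp3:2 pp4:1
Op 7: read(P1, v2) -> 10. No state change.
Op 8: read(P2, v1) -> 116. No state change.
Op 9: write(P2, v0, 141). refcount(pp0)=2>1 -> COPY to pp5. 6 ppages; refcounts: pp0:1 pp1:3 pp2:4 pp3:2 pp4:1 pp5:1
Op 10: write(P0, v2, 198). refcount(pp2)=4>1 -> COPY to pp6. 7 ppages; refcounts: pp0:1 pp1:3 pp2:3 pp3:2 pp4:1 pp5:1 pp6:1

yes no yes yes yes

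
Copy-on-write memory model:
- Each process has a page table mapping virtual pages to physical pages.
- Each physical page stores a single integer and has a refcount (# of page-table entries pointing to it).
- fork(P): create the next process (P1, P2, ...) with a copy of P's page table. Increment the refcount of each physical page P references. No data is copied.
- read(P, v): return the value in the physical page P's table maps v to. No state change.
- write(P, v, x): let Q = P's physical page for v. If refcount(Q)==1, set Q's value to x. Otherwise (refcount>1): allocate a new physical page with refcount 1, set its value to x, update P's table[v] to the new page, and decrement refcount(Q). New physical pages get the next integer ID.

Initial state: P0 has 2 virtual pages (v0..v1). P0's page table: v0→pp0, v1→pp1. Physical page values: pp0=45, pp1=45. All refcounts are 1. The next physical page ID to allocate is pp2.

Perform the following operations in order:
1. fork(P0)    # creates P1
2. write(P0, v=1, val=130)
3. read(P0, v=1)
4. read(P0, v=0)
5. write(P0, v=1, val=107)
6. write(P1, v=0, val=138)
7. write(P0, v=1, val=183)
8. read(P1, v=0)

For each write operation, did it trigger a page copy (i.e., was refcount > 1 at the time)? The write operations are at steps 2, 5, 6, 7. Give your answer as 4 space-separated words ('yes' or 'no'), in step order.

Op 1: fork(P0) -> P1. 2 ppages; refcounts: pp0:2 pp1:2
Op 2: write(P0, v1, 130). refcount(pp1)=2>1 -> COPY to pp2. 3 ppages; refcounts: pp0:2 pp1:1 pp2:1
Op 3: read(P0, v1) -> 130. No state change.
Op 4: read(P0, v0) -> 45. No state change.
Op 5: write(P0, v1, 107). refcount(pp2)=1 -> write in place. 3 ppages; refcounts: pp0:2 pp1:1 pp2:1
Op 6: write(P1, v0, 138). refcount(pp0)=2>1 -> COPY to pp3. 4 ppages; refcounts: pp0:1 pp1:1 pp2:1 pp3:1
Op 7: write(P0, v1, 183). refcount(pp2)=1 -> write in place. 4 ppages; refcounts: pp0:1 pp1:1 pp2:1 pp3:1
Op 8: read(P1, v0) -> 138. No state change.

yes no yes no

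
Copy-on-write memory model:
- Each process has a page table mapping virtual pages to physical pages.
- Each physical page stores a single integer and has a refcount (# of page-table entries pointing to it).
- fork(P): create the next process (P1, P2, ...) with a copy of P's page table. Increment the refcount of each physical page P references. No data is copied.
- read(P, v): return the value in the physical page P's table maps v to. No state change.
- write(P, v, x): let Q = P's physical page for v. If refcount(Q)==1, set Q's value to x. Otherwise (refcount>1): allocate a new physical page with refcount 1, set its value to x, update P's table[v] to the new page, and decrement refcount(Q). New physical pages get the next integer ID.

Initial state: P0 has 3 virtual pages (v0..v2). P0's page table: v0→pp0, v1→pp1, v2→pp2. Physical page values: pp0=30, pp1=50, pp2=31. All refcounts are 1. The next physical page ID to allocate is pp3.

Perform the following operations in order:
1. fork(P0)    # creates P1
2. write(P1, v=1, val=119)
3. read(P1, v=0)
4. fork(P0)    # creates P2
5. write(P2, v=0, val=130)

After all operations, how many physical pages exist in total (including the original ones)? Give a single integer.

Answer: 5

Derivation:
Op 1: fork(P0) -> P1. 3 ppages; refcounts: pp0:2 pp1:2 pp2:2
Op 2: write(P1, v1, 119). refcount(pp1)=2>1 -> COPY to pp3. 4 ppages; refcounts: pp0:2 pp1:1 pp2:2 pp3:1
Op 3: read(P1, v0) -> 30. No state change.
Op 4: fork(P0) -> P2. 4 ppages; refcounts: pp0:3 pp1:2 pp2:3 pp3:1
Op 5: write(P2, v0, 130). refcount(pp0)=3>1 -> COPY to pp4. 5 ppages; refcounts: pp0:2 pp1:2 pp2:3 pp3:1 pp4:1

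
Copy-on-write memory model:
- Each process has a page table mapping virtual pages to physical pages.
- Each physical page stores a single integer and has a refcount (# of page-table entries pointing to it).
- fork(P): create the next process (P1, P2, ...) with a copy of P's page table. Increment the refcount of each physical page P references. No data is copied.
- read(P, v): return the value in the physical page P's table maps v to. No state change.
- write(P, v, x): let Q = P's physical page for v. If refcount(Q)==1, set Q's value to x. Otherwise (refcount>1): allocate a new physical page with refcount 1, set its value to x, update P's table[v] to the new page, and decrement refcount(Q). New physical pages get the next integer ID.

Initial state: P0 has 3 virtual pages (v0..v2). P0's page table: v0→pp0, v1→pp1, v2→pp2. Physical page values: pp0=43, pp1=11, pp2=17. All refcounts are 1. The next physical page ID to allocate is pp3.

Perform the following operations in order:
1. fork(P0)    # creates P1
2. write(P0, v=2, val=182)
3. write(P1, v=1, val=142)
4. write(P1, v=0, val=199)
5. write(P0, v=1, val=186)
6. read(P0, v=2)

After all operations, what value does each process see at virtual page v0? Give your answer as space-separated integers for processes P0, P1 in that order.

Op 1: fork(P0) -> P1. 3 ppages; refcounts: pp0:2 pp1:2 pp2:2
Op 2: write(P0, v2, 182). refcount(pp2)=2>1 -> COPY to pp3. 4 ppages; refcounts: pp0:2 pp1:2 pp2:1 pp3:1
Op 3: write(P1, v1, 142). refcount(pp1)=2>1 -> COPY to pp4. 5 ppages; refcounts: pp0:2 pp1:1 pp2:1 pp3:1 pp4:1
Op 4: write(P1, v0, 199). refcount(pp0)=2>1 -> COPY to pp5. 6 ppages; refcounts: pp0:1 pp1:1 pp2:1 pp3:1 pp4:1 pp5:1
Op 5: write(P0, v1, 186). refcount(pp1)=1 -> write in place. 6 ppages; refcounts: pp0:1 pp1:1 pp2:1 pp3:1 pp4:1 pp5:1
Op 6: read(P0, v2) -> 182. No state change.
P0: v0 -> pp0 = 43
P1: v0 -> pp5 = 199

Answer: 43 199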